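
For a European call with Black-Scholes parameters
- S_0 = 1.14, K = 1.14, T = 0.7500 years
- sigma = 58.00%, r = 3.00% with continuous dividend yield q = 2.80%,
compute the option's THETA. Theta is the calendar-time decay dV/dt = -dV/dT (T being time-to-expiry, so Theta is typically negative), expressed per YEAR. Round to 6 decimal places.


d1 = 0.2541336616; d2 = -0.2481610726
phi(d1) = 0.3862654343; exp(-qT) = 0.9792189646; exp(-rT) = 0.9777512372
Theta = -S*exp(-qT)*phi(d1)*sigma/(2*sqrt(T)) - r*K*exp(-rT)*N(d2) + q*S*exp(-qT)*N(d1)
N(d1) = 0.6003038507; N(d2) = 0.4020048920; sqrt(T) = 0.8660254038
Term 1 = -1.1400 * 0.9792189646 * 0.3862654343 * 0.5800 / (2 * 0.8660254038) = -0.1443902538
Term 2 = -0.0300 * 1.1400 * 0.9777512372 * 0.4020048920 = -0.0134426787
Term 3 = 0.0280 * 1.1400 * 0.9792189646 * 0.6003038507 = 0.0187634990
Theta = -0.1443902538 + (-0.0134426787) + (0.0187634990) = -0.139069

Answer: Theta = -0.139069


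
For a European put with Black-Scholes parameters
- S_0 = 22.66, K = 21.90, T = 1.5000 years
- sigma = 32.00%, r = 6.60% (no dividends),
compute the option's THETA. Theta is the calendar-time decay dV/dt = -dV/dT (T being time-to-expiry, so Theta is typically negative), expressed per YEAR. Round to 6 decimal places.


Answer: Theta = -0.443384

Derivation:
d1 = 0.5356080266; d2 = 0.1436896678
phi(d1) = 0.3456334314; exp(-qT) = 1.0000000000; exp(-rT) = 0.9057427080
Theta = -S*exp(-qT)*phi(d1)*sigma/(2*sqrt(T)) + r*K*exp(-rT)*N(-d2) - q*S*exp(-qT)*N(-d1)
N(-d1) = 0.2961147401; N(-d2) = 0.4428727652; sqrt(T) = 1.2247448714
Term 1 = -22.6600 * 1.0000000000 * 0.3456334314 * 0.3200 / (2 * 1.2247448714) = -1.0231751919
Term 2 = 0.0660 * 21.9000 * 0.9057427080 * 0.4428727652 = 0.5797915352
Term 3 = 0 (no dividend yield, q = 0)
Theta = -1.0231751919 + (0.5797915352) + (0.0000000000) = -0.443384


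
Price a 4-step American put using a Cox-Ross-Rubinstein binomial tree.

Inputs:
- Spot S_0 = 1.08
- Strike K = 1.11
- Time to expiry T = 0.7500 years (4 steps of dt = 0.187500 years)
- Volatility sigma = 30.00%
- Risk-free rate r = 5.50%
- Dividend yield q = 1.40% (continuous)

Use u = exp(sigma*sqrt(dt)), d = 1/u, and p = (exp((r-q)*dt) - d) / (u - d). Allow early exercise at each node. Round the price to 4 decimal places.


dt = T/N = 0.187500
u = exp(sigma*sqrt(dt)) = 1.138719; d = 1/u = 0.878180
p = (exp((r-q)*dt) - d) / (u - d) = 0.497189
Discount per step: exp(-r*dt) = 0.989740
Stock lattice S(k, i) with i counting down-moves:
  k=0: S(0,0) = 1.0800
  k=1: S(1,0) = 1.2298; S(1,1) = 0.9484
  k=2: S(2,0) = 1.4004; S(2,1) = 1.0800; S(2,2) = 0.8329
  k=3: S(3,0) = 1.5947; S(3,1) = 1.2298; S(3,2) = 0.9484; S(3,3) = 0.7314
  k=4: S(4,0) = 1.8159; S(4,1) = 1.4004; S(4,2) = 1.0800; S(4,3) = 0.8329; S(4,4) = 0.6423
Terminal payoffs V(N, i) = max(K - S_T, 0):
  V(4,0) = 0.000000; V(4,1) = 0.000000; V(4,2) = 0.030000; V(4,3) = 0.277104; V(4,4) = 0.467671
Backward induction: V(k, i) = exp(-r*dt) * [p * V(k+1, i) + (1-p) * V(k+1, i+1)]; then take max(V_cont, immediate exercise) for American.
  V(3,0) = exp(-r*dt) * [p*0.000000 + (1-p)*0.000000] = 0.000000; exercise = 0.000000; V(3,0) = max -> 0.000000
  V(3,1) = exp(-r*dt) * [p*0.000000 + (1-p)*0.030000] = 0.014930; exercise = 0.000000; V(3,1) = max -> 0.014930
  V(3,2) = exp(-r*dt) * [p*0.030000 + (1-p)*0.277104] = 0.152664; exercise = 0.161566; V(3,2) = max -> 0.161566
  V(3,3) = exp(-r*dt) * [p*0.277104 + (1-p)*0.467671] = 0.369097; exercise = 0.378568; V(3,3) = max -> 0.378568
  V(2,0) = exp(-r*dt) * [p*0.000000 + (1-p)*0.014930] = 0.007430; exercise = 0.000000; V(2,0) = max -> 0.007430
  V(2,1) = exp(-r*dt) * [p*0.014930 + (1-p)*0.161566] = 0.087750; exercise = 0.030000; V(2,1) = max -> 0.087750
  V(2,2) = exp(-r*dt) * [p*0.161566 + (1-p)*0.378568] = 0.267900; exercise = 0.277104; V(2,2) = max -> 0.277104
  V(1,0) = exp(-r*dt) * [p*0.007430 + (1-p)*0.087750] = 0.047325; exercise = 0.000000; V(1,0) = max -> 0.047325
  V(1,1) = exp(-r*dt) * [p*0.087750 + (1-p)*0.277104] = 0.181082; exercise = 0.161566; V(1,1) = max -> 0.181082
  V(0,0) = exp(-r*dt) * [p*0.047325 + (1-p)*0.181082] = 0.113404; exercise = 0.030000; V(0,0) = max -> 0.113404

Answer: Price = V(0,0) = 0.1134


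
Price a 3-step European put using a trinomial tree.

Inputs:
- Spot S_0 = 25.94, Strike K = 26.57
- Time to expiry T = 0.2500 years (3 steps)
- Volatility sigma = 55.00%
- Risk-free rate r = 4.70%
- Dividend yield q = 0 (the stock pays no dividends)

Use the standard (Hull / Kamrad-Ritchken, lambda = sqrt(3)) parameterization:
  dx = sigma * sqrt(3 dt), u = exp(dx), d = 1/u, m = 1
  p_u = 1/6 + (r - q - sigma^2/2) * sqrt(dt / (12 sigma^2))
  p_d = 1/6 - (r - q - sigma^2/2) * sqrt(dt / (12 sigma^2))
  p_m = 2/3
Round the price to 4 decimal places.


dt = T/N = 0.083333; dx = sigma*sqrt(3*dt) = 0.275000
u = exp(dx) = 1.316531; d = 1/u = 0.759572
p_u = 0.150871, p_m = 0.666667, p_d = 0.182462
Discount per step: exp(-r*dt) = 0.996091
Stock lattice S(k, j) with j the centered position index:
  k=0: S(0,+0) = 25.9400
  k=1: S(1,-1) = 19.7033; S(1,+0) = 25.9400; S(1,+1) = 34.1508
  k=2: S(2,-2) = 14.9661; S(2,-1) = 19.7033; S(2,+0) = 25.9400; S(2,+1) = 34.1508; S(2,+2) = 44.9606
  k=3: S(3,-3) = 11.3678; S(3,-2) = 14.9661; S(3,-1) = 19.7033; S(3,+0) = 25.9400; S(3,+1) = 34.1508; S(3,+2) = 44.9606; S(3,+3) = 59.1920
Terminal payoffs V(N, j) = max(K - S_T, 0):
  V(3,-3) = 15.202184; V(3,-2) = 11.603922; V(3,-1) = 6.866699; V(3,+0) = 0.630000; V(3,+1) = 0.000000; V(3,+2) = 0.000000; V(3,+3) = 0.000000
Backward induction: V(k, j) = exp(-r*dt) * [p_u * V(k+1, j+1) + p_m * V(k+1, j) + p_d * V(k+1, j-1)]
  V(2,-2) = exp(-r*dt) * [p_u*6.866699 + p_m*11.603922 + p_d*15.202184] = 11.500626
  V(2,-1) = exp(-r*dt) * [p_u*0.630000 + p_m*6.866699 + p_d*11.603922] = 6.763582
  V(2,+0) = exp(-r*dt) * [p_u*0.000000 + p_m*0.630000 + p_d*6.866699] = 1.666373
  V(2,+1) = exp(-r*dt) * [p_u*0.000000 + p_m*0.000000 + p_d*0.630000] = 0.114502
  V(2,+2) = exp(-r*dt) * [p_u*0.000000 + p_m*0.000000 + p_d*0.000000] = 0.000000
  V(1,-1) = exp(-r*dt) * [p_u*1.666373 + p_m*6.763582 + p_d*11.500626] = 6.832079
  V(1,+0) = exp(-r*dt) * [p_u*0.114502 + p_m*1.666373 + p_d*6.763582] = 2.353054
  V(1,+1) = exp(-r*dt) * [p_u*0.000000 + p_m*0.114502 + p_d*1.666373] = 0.378898
  V(0,+0) = exp(-r*dt) * [p_u*0.378898 + p_m*2.353054 + p_d*6.832079] = 2.861234

Answer: Price = V(0,0) = 2.8612


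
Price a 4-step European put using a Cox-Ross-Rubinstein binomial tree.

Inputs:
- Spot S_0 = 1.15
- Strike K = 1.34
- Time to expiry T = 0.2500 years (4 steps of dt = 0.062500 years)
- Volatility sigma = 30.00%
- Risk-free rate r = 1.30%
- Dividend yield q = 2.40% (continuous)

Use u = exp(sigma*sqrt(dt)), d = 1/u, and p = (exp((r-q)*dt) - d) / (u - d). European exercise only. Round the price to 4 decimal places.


Answer: Price = V(0,0) = 0.2035

Derivation:
dt = T/N = 0.062500
u = exp(sigma*sqrt(dt)) = 1.077884; d = 1/u = 0.927743
p = (exp((r-q)*dt) - d) / (u - d) = 0.476681
Discount per step: exp(-r*dt) = 0.999188
Stock lattice S(k, i) with i counting down-moves:
  k=0: S(0,0) = 1.1500
  k=1: S(1,0) = 1.2396; S(1,1) = 1.0669
  k=2: S(2,0) = 1.3361; S(2,1) = 1.1500; S(2,2) = 0.9898
  k=3: S(3,0) = 1.4402; S(3,1) = 1.2396; S(3,2) = 1.0669; S(3,3) = 0.9183
  k=4: S(4,0) = 1.5523; S(4,1) = 1.3361; S(4,2) = 1.1500; S(4,3) = 0.9898; S(4,4) = 0.8519
Terminal payoffs V(N, i) = max(K - S_T, 0):
  V(4,0) = 0.000000; V(4,1) = 0.003891; V(4,2) = 0.190000; V(4,3) = 0.350186; V(4,4) = 0.488059
Backward induction: V(k, i) = exp(-r*dt) * [p * V(k+1, i) + (1-p) * V(k+1, i+1)].
  V(3,0) = exp(-r*dt) * [p*0.000000 + (1-p)*0.003891] = 0.002034
  V(3,1) = exp(-r*dt) * [p*0.003891 + (1-p)*0.190000] = 0.101203
  V(3,2) = exp(-r*dt) * [p*0.190000 + (1-p)*0.350186] = 0.273606
  V(3,3) = exp(-r*dt) * [p*0.350186 + (1-p)*0.488059] = 0.421994
  V(2,0) = exp(-r*dt) * [p*0.002034 + (1-p)*0.101203] = 0.053887
  V(2,1) = exp(-r*dt) * [p*0.101203 + (1-p)*0.273606] = 0.191269
  V(2,2) = exp(-r*dt) * [p*0.273606 + (1-p)*0.421994] = 0.350975
  V(1,0) = exp(-r*dt) * [p*0.053887 + (1-p)*0.191269] = 0.125680
  V(1,1) = exp(-r*dt) * [p*0.191269 + (1-p)*0.350975] = 0.274623
  V(0,0) = exp(-r*dt) * [p*0.125680 + (1-p)*0.274623] = 0.203459


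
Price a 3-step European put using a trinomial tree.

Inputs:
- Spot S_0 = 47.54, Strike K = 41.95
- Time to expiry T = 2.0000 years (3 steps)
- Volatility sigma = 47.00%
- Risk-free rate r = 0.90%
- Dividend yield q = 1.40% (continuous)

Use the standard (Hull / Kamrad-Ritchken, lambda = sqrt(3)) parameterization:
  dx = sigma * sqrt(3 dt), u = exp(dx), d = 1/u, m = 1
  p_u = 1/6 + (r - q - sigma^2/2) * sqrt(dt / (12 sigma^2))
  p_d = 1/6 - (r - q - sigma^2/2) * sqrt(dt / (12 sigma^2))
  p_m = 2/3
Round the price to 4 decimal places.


Answer: Price = V(0,0) = 8.7310

Derivation:
dt = T/N = 0.666667; dx = sigma*sqrt(3*dt) = 0.664680
u = exp(dx) = 1.943869; d = 1/u = 0.514438
p_u = 0.108769, p_m = 0.666667, p_d = 0.224564
Discount per step: exp(-r*dt) = 0.994018
Stock lattice S(k, j) with j the centered position index:
  k=0: S(0,+0) = 47.5400
  k=1: S(1,-1) = 24.4564; S(1,+0) = 47.5400; S(1,+1) = 92.4115
  k=2: S(2,-2) = 12.5813; S(2,-1) = 24.4564; S(2,+0) = 47.5400; S(2,+1) = 92.4115; S(2,+2) = 179.6359
  k=3: S(3,-3) = 6.4723; S(3,-2) = 12.5813; S(3,-1) = 24.4564; S(3,+0) = 47.5400; S(3,+1) = 92.4115; S(3,+2) = 179.6359; S(3,+3) = 349.1887
Terminal payoffs V(N, j) = max(K - S_T, 0):
  V(3,-3) = 35.477708; V(3,-2) = 29.368711; V(3,-1) = 17.493621; V(3,+0) = 0.000000; V(3,+1) = 0.000000; V(3,+2) = 0.000000; V(3,+3) = 0.000000
Backward induction: V(k, j) = exp(-r*dt) * [p_u * V(k+1, j+1) + p_m * V(k+1, j) + p_d * V(k+1, j-1)]
  V(2,-2) = exp(-r*dt) * [p_u*17.493621 + p_m*29.368711 + p_d*35.477708] = 29.272765
  V(2,-1) = exp(-r*dt) * [p_u*0.000000 + p_m*17.493621 + p_d*29.368711] = 18.148357
  V(2,+0) = exp(-r*dt) * [p_u*0.000000 + p_m*0.000000 + p_d*17.493621] = 3.904940
  V(2,+1) = exp(-r*dt) * [p_u*0.000000 + p_m*0.000000 + p_d*0.000000] = 0.000000
  V(2,+2) = exp(-r*dt) * [p_u*0.000000 + p_m*0.000000 + p_d*0.000000] = 0.000000
  V(1,-1) = exp(-r*dt) * [p_u*3.904940 + p_m*18.148357 + p_d*29.272765] = 18.983015
  V(1,+0) = exp(-r*dt) * [p_u*0.000000 + p_m*3.904940 + p_d*18.148357] = 6.638812
  V(1,+1) = exp(-r*dt) * [p_u*0.000000 + p_m*0.000000 + p_d*3.904940] = 0.871664
  V(0,+0) = exp(-r*dt) * [p_u*0.871664 + p_m*6.638812 + p_d*18.983015] = 8.731046


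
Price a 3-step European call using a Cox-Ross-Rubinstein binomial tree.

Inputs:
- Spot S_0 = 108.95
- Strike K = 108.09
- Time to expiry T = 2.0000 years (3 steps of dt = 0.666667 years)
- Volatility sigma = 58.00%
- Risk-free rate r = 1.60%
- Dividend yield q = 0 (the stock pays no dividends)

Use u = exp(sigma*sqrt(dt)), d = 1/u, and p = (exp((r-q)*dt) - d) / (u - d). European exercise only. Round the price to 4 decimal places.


dt = T/N = 0.666667
u = exp(sigma*sqrt(dt)) = 1.605713; d = 1/u = 0.622776
p = (exp((r-q)*dt) - d) / (u - d) = 0.394682
Discount per step: exp(-r*dt) = 0.989390
Stock lattice S(k, i) with i counting down-moves:
  k=0: S(0,0) = 108.9500
  k=1: S(1,0) = 174.9425; S(1,1) = 67.8515
  k=2: S(2,0) = 280.9074; S(2,1) = 108.9500; S(2,2) = 42.2563
  k=3: S(3,0) = 451.0567; S(3,1) = 174.9425; S(3,2) = 67.8515; S(3,3) = 26.3162
Terminal payoffs V(N, i) = max(S_T - K, 0):
  V(3,0) = 342.966727; V(3,1) = 66.852453; V(3,2) = 0.000000; V(3,3) = 0.000000
Backward induction: V(k, i) = exp(-r*dt) * [p * V(k+1, i) + (1-p) * V(k+1, i+1)].
  V(2,0) = exp(-r*dt) * [p*342.966727 + (1-p)*66.852453] = 173.964238
  V(2,1) = exp(-r*dt) * [p*66.852453 + (1-p)*0.000000] = 26.105511
  V(2,2) = exp(-r*dt) * [p*0.000000 + (1-p)*0.000000] = 0.000000
  V(1,0) = exp(-r*dt) * [p*173.964238 + (1-p)*26.105511] = 83.566542
  V(1,1) = exp(-r*dt) * [p*26.105511 + (1-p)*0.000000] = 10.194057
  V(0,0) = exp(-r*dt) * [p*83.566542 + (1-p)*10.194057] = 38.737445

Answer: Price = V(0,0) = 38.7374


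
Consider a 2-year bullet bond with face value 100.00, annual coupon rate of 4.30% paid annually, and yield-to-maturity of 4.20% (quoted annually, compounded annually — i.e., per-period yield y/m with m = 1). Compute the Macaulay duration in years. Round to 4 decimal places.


Answer: Macaulay duration = 1.9588 years

Derivation:
Coupon per period c = face * coupon_rate / m = 4.300000
Periods per year m = 1; per-period yield y/m = 0.042000
Number of cashflows N = 2
Cashflows (t years, CF_t, discount factor 1/(1+y/m)^(m*t), PV):
  t = 1.0000: CF_t = 4.300000, DF = 0.959693, PV = 4.126679
  t = 2.0000: CF_t = 104.300000, DF = 0.921010, PV = 96.061391
Price P = sum_t PV_t = 100.188070
Macaulay numerator sum_t t * PV_t:
  t * PV_t at t = 1.0000: 4.126679
  t * PV_t at t = 2.0000: 192.122782
Macaulay duration D = (sum_t t * PV_t) / P = 196.249461 / 100.188070 = 1.958811


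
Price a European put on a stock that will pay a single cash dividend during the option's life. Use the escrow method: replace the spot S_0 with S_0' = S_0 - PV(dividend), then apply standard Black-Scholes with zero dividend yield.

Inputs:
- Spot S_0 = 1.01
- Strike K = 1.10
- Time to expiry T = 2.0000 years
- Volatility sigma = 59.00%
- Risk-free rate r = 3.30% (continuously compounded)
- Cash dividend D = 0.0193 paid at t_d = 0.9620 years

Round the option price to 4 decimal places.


PV(D) = D * exp(-r * t_d) = 0.0193 * 0.96875261 = 0.01869693
S_0' = S_0 - PV(D) = 1.0100 - 0.01869693 = 0.99130307
d1 = (ln(S_0'/K) + (r + sigma^2/2)*T) / (sigma*sqrt(T)) = 0.37159643
d2 = d1 - sigma*sqrt(T) = -0.46278958
exp(-rT) = 0.93613086
N(-d1) = 0.35509668; N(-d2) = 0.67824240
P = K * exp(-rT) * N(-d2) - S_0' * N(-d1) = 1.1000 * 0.93613086 * 0.67824240 - 0.99130307 * 0.35509668 = 0.3464

Answer: Price = 0.3464


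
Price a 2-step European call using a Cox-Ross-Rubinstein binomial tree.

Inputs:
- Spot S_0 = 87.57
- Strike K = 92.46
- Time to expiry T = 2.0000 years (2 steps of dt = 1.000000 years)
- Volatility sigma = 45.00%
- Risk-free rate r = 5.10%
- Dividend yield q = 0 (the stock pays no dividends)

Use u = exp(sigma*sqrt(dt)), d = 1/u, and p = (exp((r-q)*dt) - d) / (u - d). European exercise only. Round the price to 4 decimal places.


dt = T/N = 1.000000
u = exp(sigma*sqrt(dt)) = 1.568312; d = 1/u = 0.637628
p = (exp((r-q)*dt) - d) / (u - d) = 0.445581
Discount per step: exp(-r*dt) = 0.950279
Stock lattice S(k, i) with i counting down-moves:
  k=0: S(0,0) = 87.5700
  k=1: S(1,0) = 137.3371; S(1,1) = 55.8371
  k=2: S(2,0) = 215.3874; S(2,1) = 87.5700; S(2,2) = 35.6033
Terminal payoffs V(N, i) = max(S_T - K, 0):
  V(2,0) = 122.927444; V(2,1) = 0.000000; V(2,2) = 0.000000
Backward induction: V(k, i) = exp(-r*dt) * [p * V(k+1, i) + (1-p) * V(k+1, i+1)].
  V(1,0) = exp(-r*dt) * [p*122.927444 + (1-p)*0.000000] = 52.050643
  V(1,1) = exp(-r*dt) * [p*0.000000 + (1-p)*0.000000] = 0.000000
  V(0,0) = exp(-r*dt) * [p*52.050643 + (1-p)*0.000000] = 22.039582

Answer: Price = V(0,0) = 22.0396


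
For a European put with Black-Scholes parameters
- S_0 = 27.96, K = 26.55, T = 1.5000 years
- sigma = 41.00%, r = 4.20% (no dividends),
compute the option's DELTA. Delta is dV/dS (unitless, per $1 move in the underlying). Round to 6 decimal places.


d1 = 0.4795825492; d2 = -0.0225628481
phi(d1) = 0.3556037450; exp(-qT) = 1.0000000000; exp(-rT) = 0.9389434737
N(-d1) = 0.3157621287
Delta = -exp(-qT) * N(-d1) = -1.0000000000 * 0.3157621287 = -0.315762

Answer: Delta = -0.315762


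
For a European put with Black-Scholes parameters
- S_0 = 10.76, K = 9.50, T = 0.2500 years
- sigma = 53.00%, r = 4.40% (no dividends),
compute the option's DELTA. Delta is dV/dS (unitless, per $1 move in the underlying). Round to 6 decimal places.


Answer: Delta = -0.259792

Derivation:
d1 = 0.6439858722; d2 = 0.3789858722
phi(d1) = 0.3242315250; exp(-qT) = 1.0000000000; exp(-rT) = 0.9890602788
N(-d1) = 0.2597922977
Delta = -exp(-qT) * N(-d1) = -1.0000000000 * 0.2597922977 = -0.259792


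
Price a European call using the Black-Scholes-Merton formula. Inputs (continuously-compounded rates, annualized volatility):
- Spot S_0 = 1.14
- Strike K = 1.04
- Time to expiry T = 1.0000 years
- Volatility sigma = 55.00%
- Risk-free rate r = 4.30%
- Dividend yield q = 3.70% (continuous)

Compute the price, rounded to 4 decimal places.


d1 = (ln(S/K) + (r - q + 0.5*sigma^2) * T) / (sigma * sqrt(T)) = 0.45283191
d2 = d1 - sigma * sqrt(T) = -0.09716809
exp(-rT) = 0.95791139; exp(-qT) = 0.96367614
C = S_0 * exp(-qT) * N(d1) - K * exp(-rT) * N(d2)
N(d1) = 0.67466511; N(d2) = 0.46129645
C = 1.1400 * 0.96367614 * 0.67466511 - 1.0400 * 0.95791139 * 0.46129645 = 0.2816

Answer: Price = 0.2816


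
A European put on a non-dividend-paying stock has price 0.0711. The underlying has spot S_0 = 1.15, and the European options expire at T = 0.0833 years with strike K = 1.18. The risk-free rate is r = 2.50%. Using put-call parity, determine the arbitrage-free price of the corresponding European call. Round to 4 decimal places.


Put-call parity: C - P = S_0 * exp(-qT) - K * exp(-rT).
S_0 * exp(-qT) = 1.1500 * 1.00000000 = 1.15000000
K * exp(-rT) = 1.1800 * 0.99791967 = 1.17754521
C = P + S*exp(-qT) - K*exp(-rT)
C = 0.0711 + 1.15000000 - 1.17754521 = 0.0436

Answer: Call price = 0.0436


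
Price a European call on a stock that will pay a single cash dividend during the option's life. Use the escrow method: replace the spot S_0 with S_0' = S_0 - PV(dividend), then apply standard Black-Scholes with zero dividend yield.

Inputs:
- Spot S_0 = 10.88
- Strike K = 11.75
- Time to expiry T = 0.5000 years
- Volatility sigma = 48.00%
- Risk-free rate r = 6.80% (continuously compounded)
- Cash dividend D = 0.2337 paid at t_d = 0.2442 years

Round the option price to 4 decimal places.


PV(D) = D * exp(-r * t_d) = 0.2337 * 0.98353151 = 0.22985131
S_0' = S_0 - PV(D) = 10.8800 - 0.22985131 = 10.65014869
d1 = (ln(S_0'/K) + (r + sigma^2/2)*T) / (sigma*sqrt(T)) = -0.01967933
d2 = d1 - sigma*sqrt(T) = -0.35909059
exp(-rT) = 0.96657150
N(d1) = 0.49214959; N(d2) = 0.35976366
C = S_0' * N(d1) - K * exp(-rT) * N(d2) = 10.65014869 * 0.49214959 - 11.7500 * 0.96657150 * 0.35976366 = 1.1556

Answer: Price = 1.1556


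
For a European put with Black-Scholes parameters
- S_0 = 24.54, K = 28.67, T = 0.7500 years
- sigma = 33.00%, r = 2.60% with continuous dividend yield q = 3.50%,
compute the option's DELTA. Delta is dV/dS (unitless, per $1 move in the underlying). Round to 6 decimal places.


d1 = -0.4249974727; d2 = -0.7107858560
phi(d1) = 0.3644922612; exp(-qT) = 0.9740915363; exp(-rT) = 0.9806888952
N(-d1) = 0.6645807415
Delta = -exp(-qT) * N(-d1) = -0.9740915363 * 0.6645807415 = -0.647362

Answer: Delta = -0.647362


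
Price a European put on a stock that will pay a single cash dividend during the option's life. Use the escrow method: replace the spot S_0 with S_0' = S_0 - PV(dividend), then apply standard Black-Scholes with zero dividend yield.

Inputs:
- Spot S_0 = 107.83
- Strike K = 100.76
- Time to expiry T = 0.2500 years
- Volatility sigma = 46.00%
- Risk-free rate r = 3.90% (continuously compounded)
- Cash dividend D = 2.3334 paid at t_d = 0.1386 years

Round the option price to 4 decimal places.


Answer: Price = 6.8083

Derivation:
PV(D) = D * exp(-r * t_d) = 2.3334 * 0.99460918 = 2.32082107
S_0' = S_0 - PV(D) = 107.8300 - 2.32082107 = 105.50917893
d1 = (ln(S_0'/K) + (r + sigma^2/2)*T) / (sigma*sqrt(T)) = 0.35763696
d2 = d1 - sigma*sqrt(T) = 0.12763696
exp(-rT) = 0.99029738
N(-d1) = 0.36030751; N(-d2) = 0.44921814
P = K * exp(-rT) * N(-d2) - S_0' * N(-d1) = 100.7600 * 0.99029738 * 0.44921814 - 105.50917893 * 0.36030751 = 6.8083


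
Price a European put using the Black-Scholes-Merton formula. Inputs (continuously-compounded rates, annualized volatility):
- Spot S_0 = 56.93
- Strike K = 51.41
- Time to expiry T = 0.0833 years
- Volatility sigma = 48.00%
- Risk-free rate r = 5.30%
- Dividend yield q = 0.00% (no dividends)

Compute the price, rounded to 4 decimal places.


Answer: Price = 0.9493

Derivation:
d1 = (ln(S/K) + (r - q + 0.5*sigma^2) * T) / (sigma * sqrt(T)) = 0.83733112
d2 = d1 - sigma * sqrt(T) = 0.69879478
exp(-rT) = 0.99559483; exp(-qT) = 1.00000000
P = K * exp(-rT) * N(-d2) - S_0 * exp(-qT) * N(-d1)
N(-d1) = 0.20120323; N(-d2) = 0.24234015
P = 51.4100 * 0.99559483 * 0.24234015 - 56.9300 * 1.00000000 * 0.20120323 = 0.9493


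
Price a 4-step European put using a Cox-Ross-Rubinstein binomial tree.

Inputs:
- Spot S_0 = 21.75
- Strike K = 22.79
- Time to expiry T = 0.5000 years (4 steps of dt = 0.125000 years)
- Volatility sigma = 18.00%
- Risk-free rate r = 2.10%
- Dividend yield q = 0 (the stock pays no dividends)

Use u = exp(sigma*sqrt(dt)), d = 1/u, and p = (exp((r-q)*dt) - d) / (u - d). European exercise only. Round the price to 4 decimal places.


dt = T/N = 0.125000
u = exp(sigma*sqrt(dt)) = 1.065708; d = 1/u = 0.938343
p = (exp((r-q)*dt) - d) / (u - d) = 0.504733
Discount per step: exp(-r*dt) = 0.997378
Stock lattice S(k, i) with i counting down-moves:
  k=0: S(0,0) = 21.7500
  k=1: S(1,0) = 23.1792; S(1,1) = 20.4090
  k=2: S(2,0) = 24.7022; S(2,1) = 21.7500; S(2,2) = 19.1506
  k=3: S(3,0) = 26.3254; S(3,1) = 23.1792; S(3,2) = 20.4090; S(3,3) = 17.9698
  k=4: S(4,0) = 28.0551; S(4,1) = 24.7022; S(4,2) = 21.7500; S(4,3) = 19.1506; S(4,4) = 16.8619
Terminal payoffs V(N, i) = max(K - S_T, 0):
  V(4,0) = 0.000000; V(4,1) = 0.000000; V(4,2) = 1.040000; V(4,3) = 3.639391; V(4,4) = 5.928122
Backward induction: V(k, i) = exp(-r*dt) * [p * V(k+1, i) + (1-p) * V(k+1, i+1)].
  V(3,0) = exp(-r*dt) * [p*0.000000 + (1-p)*0.000000] = 0.000000
  V(3,1) = exp(-r*dt) * [p*0.000000 + (1-p)*1.040000] = 0.513728
  V(3,2) = exp(-r*dt) * [p*1.040000 + (1-p)*3.639391] = 2.321292
  V(3,3) = exp(-r*dt) * [p*3.639391 + (1-p)*5.928122] = 4.760412
  V(2,0) = exp(-r*dt) * [p*0.000000 + (1-p)*0.513728] = 0.253766
  V(2,1) = exp(-r*dt) * [p*0.513728 + (1-p)*2.321292] = 1.405262
  V(2,2) = exp(-r*dt) * [p*2.321292 + (1-p)*4.760412] = 3.520057
  V(1,0) = exp(-r*dt) * [p*0.253766 + (1-p)*1.405262] = 0.821904
  V(1,1) = exp(-r*dt) * [p*1.405262 + (1-p)*3.520057] = 2.446221
  V(0,0) = exp(-r*dt) * [p*0.821904 + (1-p)*2.446221] = 1.622112

Answer: Price = V(0,0) = 1.6221


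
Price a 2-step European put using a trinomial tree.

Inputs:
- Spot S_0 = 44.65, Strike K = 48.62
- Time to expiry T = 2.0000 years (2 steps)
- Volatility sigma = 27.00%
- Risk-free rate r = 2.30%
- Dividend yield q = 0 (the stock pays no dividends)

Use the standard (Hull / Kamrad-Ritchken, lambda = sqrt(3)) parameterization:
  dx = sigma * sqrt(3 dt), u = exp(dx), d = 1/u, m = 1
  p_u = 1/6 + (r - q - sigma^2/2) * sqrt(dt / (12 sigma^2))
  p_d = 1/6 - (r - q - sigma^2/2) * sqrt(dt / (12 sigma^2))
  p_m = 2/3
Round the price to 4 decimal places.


Answer: Price = V(0,0) = 7.6279

Derivation:
dt = T/N = 1.000000; dx = sigma*sqrt(3*dt) = 0.467654
u = exp(dx) = 1.596245; d = 1/u = 0.626470
p_u = 0.152286, p_m = 0.666667, p_d = 0.181047
Discount per step: exp(-r*dt) = 0.977262
Stock lattice S(k, j) with j the centered position index:
  k=0: S(0,+0) = 44.6500
  k=1: S(1,-1) = 27.9719; S(1,+0) = 44.6500; S(1,+1) = 71.2723
  k=2: S(2,-2) = 17.5236; S(2,-1) = 27.9719; S(2,+0) = 44.6500; S(2,+1) = 71.2723; S(2,+2) = 113.7681
Terminal payoffs V(N, j) = max(K - S_T, 0):
  V(2,-2) = 31.096429; V(2,-1) = 20.648096; V(2,+0) = 3.970000; V(2,+1) = 0.000000; V(2,+2) = 0.000000
Backward induction: V(k, j) = exp(-r*dt) * [p_u * V(k+1, j+1) + p_m * V(k+1, j) + p_d * V(k+1, j-1)]
  V(1,-1) = exp(-r*dt) * [p_u*3.970000 + p_m*20.648096 + p_d*31.096429] = 19.545140
  V(1,+0) = exp(-r*dt) * [p_u*0.000000 + p_m*3.970000 + p_d*20.648096] = 6.239764
  V(1,+1) = exp(-r*dt) * [p_u*0.000000 + p_m*0.000000 + p_d*3.970000] = 0.702414
  V(0,+0) = exp(-r*dt) * [p_u*0.702414 + p_m*6.239764 + p_d*19.545140] = 7.627924


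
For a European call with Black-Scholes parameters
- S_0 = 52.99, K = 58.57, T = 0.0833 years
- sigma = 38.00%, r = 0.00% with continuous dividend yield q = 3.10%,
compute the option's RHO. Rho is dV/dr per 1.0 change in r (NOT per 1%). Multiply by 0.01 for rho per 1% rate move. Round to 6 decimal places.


d1 = -0.8815845701; d2 = -0.9912591798
phi(d1) = 0.2704861968; exp(-qT) = 0.9974210313; exp(-rT) = 1.0000000000
N(d2) = 0.1607795199
Rho = K*T*exp(-rT)*N(d2) = 58.5700 * 0.0833 * 1.0000000000 * 0.1607795199 = 0.784424

Answer: Rho = 0.784424


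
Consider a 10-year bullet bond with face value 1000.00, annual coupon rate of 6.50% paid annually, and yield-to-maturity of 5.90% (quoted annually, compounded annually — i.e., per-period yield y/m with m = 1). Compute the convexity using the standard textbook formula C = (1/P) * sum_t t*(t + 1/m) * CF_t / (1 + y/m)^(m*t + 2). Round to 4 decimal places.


Answer: Convexity = 68.7170

Derivation:
Coupon per period c = face * coupon_rate / m = 65.000000
Periods per year m = 1; per-period yield y/m = 0.059000
Number of cashflows N = 10
Cashflows (t years, CF_t, discount factor 1/(1+y/m)^(m*t), PV):
  t = 1.0000: CF_t = 65.000000, DF = 0.944287, PV = 61.378659
  t = 2.0000: CF_t = 65.000000, DF = 0.891678, PV = 57.959074
  t = 3.0000: CF_t = 65.000000, DF = 0.842000, PV = 54.730004
  t = 4.0000: CF_t = 65.000000, DF = 0.795090, PV = 51.680834
  t = 5.0000: CF_t = 65.000000, DF = 0.750793, PV = 48.801543
  t = 6.0000: CF_t = 65.000000, DF = 0.708964, PV = 46.082666
  t = 7.0000: CF_t = 65.000000, DF = 0.669466, PV = 43.515265
  t = 8.0000: CF_t = 65.000000, DF = 0.632168, PV = 41.090902
  t = 9.0000: CF_t = 65.000000, DF = 0.596948, PV = 38.801607
  t = 10.0000: CF_t = 1065.000000, DF = 0.563690, PV = 600.329945
Price P = sum_t PV_t = 1044.370499
Convexity numerator sum_t t*(t + 1/m) * CF_t / (1+y/m)^(m*t + 2):
  t = 1.0000: term = 109.460007
  t = 2.0000: term = 310.085006
  t = 3.0000: term = 585.618519
  t = 4.0000: term = 921.653320
  t = 5.0000: term = 1305.457960
  t = 6.0000: term = 1725.817888
  t = 7.0000: term = 2172.890007
  t = 8.0000: term = 2638.069616
  t = 9.0000: term = 3113.868763
  t = 10.0000: term = 58883.114310
Convexity = (1/P) * sum = 71766.035397 / 1044.370499 = 68.717027


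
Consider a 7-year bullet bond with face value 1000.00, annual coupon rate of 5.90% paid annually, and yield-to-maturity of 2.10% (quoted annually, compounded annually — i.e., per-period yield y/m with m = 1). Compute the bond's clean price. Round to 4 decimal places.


Answer: Price = 1244.9930

Derivation:
Coupon per period c = face * coupon_rate / m = 59.000000
Periods per year m = 1; per-period yield y/m = 0.021000
Number of cashflows N = 7
Cashflows (t years, CF_t, discount factor 1/(1+y/m)^(m*t), PV):
  t = 1.0000: CF_t = 59.000000, DF = 0.979432, PV = 57.786484
  t = 2.0000: CF_t = 59.000000, DF = 0.959287, PV = 56.597927
  t = 3.0000: CF_t = 59.000000, DF = 0.939556, PV = 55.433817
  t = 4.0000: CF_t = 59.000000, DF = 0.920231, PV = 54.293651
  t = 5.0000: CF_t = 59.000000, DF = 0.901304, PV = 53.176935
  t = 6.0000: CF_t = 59.000000, DF = 0.882766, PV = 52.083188
  t = 7.0000: CF_t = 1059.000000, DF = 0.864609, PV = 915.621044
Price P = sum_t PV_t = 1244.993046


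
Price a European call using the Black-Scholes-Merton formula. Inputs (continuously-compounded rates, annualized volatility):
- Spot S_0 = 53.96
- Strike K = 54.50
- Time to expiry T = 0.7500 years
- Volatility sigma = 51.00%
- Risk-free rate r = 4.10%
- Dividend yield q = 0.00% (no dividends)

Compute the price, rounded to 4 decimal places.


d1 = (ln(S/K) + (r - q + 0.5*sigma^2) * T) / (sigma * sqrt(T)) = 0.26791278
d2 = d1 - sigma * sqrt(T) = -0.17376018
exp(-rT) = 0.96971797; exp(-qT) = 1.00000000
C = S_0 * exp(-qT) * N(d1) - K * exp(-rT) * N(d2)
N(d1) = 0.60561677; N(d2) = 0.43102697
C = 53.9600 * 1.00000000 * 0.60561677 - 54.5000 * 0.96971797 * 0.43102697 = 9.8995

Answer: Price = 9.8995


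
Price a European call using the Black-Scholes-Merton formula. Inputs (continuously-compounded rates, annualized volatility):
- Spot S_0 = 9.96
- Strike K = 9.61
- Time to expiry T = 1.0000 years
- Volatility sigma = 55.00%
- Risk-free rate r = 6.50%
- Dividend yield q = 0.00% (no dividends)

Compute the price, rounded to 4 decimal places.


d1 = (ln(S/K) + (r - q + 0.5*sigma^2) * T) / (sigma * sqrt(T)) = 0.45822336
d2 = d1 - sigma * sqrt(T) = -0.09177664
exp(-rT) = 0.93706746; exp(-qT) = 1.00000000
C = S_0 * exp(-qT) * N(d1) - K * exp(-rT) * N(d2)
N(d1) = 0.67660401; N(d2) = 0.46343775
C = 9.9600 * 1.00000000 * 0.67660401 - 9.6100 * 0.93706746 * 0.46343775 = 2.5656

Answer: Price = 2.5656


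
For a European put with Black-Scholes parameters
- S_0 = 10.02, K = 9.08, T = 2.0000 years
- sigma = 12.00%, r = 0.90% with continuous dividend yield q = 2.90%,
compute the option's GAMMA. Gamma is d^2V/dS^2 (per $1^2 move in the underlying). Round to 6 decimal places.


d1 = 0.4296198313; d2 = 0.2599142038
phi(d1) = 0.3637730361; exp(-qT) = 0.9436499474; exp(-rT) = 0.9821610324
Gamma = exp(-qT) * phi(d1) / (S * sigma * sqrt(T)) = 0.9436499474 * 0.3637730361 / (10.0200 * 0.1200 * 1.4142135624) = 0.201873

Answer: Gamma = 0.201873


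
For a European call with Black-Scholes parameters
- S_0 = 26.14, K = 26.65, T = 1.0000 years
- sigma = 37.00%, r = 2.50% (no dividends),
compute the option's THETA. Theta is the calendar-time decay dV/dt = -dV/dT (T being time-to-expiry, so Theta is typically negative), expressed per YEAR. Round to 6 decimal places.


d1 = 0.2003447502; d2 = -0.1696552498
phi(d1) = 0.3910157093; exp(-qT) = 1.0000000000; exp(-rT) = 0.9753099120
Theta = -S*exp(-qT)*phi(d1)*sigma/(2*sqrt(T)) - r*K*exp(-rT)*N(d2) + q*S*exp(-qT)*N(d1)
N(d1) = 0.5793945168; N(d2) = 0.4326406346; sqrt(T) = 1.0000000000
Term 1 = -26.1400 * 1.0000000000 * 0.3910157093 * 0.3700 / (2 * 1.0000000000) = -1.8909128686
Term 2 = -0.0250 * 26.6500 * 0.9753099120 * 0.4326406346 = -0.2811299834
Term 3 = 0 (no dividend yield, q = 0)
Theta = -1.8909128686 + (-0.2811299834) + (0.0000000000) = -2.172043

Answer: Theta = -2.172043


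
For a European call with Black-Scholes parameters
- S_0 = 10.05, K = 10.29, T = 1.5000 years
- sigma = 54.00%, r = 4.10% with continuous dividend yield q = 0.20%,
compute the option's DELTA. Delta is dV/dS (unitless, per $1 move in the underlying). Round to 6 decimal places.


d1 = 0.3834511149; d2 = -0.2779111156
phi(d1) = 0.3706652510; exp(-qT) = 0.9970044955; exp(-rT) = 0.9403529457
N(d1) = 0.6493073450
Delta = exp(-qT) * N(d1) = 0.9970044955 * 0.6493073450 = 0.647362

Answer: Delta = 0.647362


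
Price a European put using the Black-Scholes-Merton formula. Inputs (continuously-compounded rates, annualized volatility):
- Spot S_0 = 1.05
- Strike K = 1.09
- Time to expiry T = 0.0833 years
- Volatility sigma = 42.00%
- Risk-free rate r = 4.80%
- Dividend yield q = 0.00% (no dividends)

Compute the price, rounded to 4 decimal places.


d1 = (ln(S/K) + (r - q + 0.5*sigma^2) * T) / (sigma * sqrt(T)) = -0.21483436
d2 = d1 - sigma * sqrt(T) = -0.33605367
exp(-rT) = 0.99600958; exp(-qT) = 1.00000000
P = K * exp(-rT) * N(-d2) - S_0 * exp(-qT) * N(-d1)
N(-d1) = 0.58505177; N(-d2) = 0.63158480
P = 1.0900 * 0.99600958 * 0.63158480 - 1.0500 * 1.00000000 * 0.58505177 = 0.0714

Answer: Price = 0.0714


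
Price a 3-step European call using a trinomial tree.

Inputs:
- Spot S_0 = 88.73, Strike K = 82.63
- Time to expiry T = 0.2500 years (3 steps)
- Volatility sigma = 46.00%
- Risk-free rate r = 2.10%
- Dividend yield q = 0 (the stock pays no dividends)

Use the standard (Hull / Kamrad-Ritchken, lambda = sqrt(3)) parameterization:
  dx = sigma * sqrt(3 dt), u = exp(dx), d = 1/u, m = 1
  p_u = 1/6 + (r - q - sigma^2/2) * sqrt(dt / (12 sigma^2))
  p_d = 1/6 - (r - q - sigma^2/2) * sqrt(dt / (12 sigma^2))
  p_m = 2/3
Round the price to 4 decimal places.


Answer: Price = V(0,0) = 11.6197

Derivation:
dt = T/N = 0.083333; dx = sigma*sqrt(3*dt) = 0.230000
u = exp(dx) = 1.258600; d = 1/u = 0.794534
p_u = 0.151304, p_m = 0.666667, p_d = 0.182029
Discount per step: exp(-r*dt) = 0.998252
Stock lattice S(k, j) with j the centered position index:
  k=0: S(0,+0) = 88.7300
  k=1: S(1,-1) = 70.4990; S(1,+0) = 88.7300; S(1,+1) = 111.6756
  k=2: S(2,-2) = 56.0138; S(2,-1) = 70.4990; S(2,+0) = 88.7300; S(2,+1) = 111.6756; S(2,+2) = 140.5549
  k=3: S(3,-3) = 44.5048; S(3,-2) = 56.0138; S(3,-1) = 70.4990; S(3,+0) = 88.7300; S(3,+1) = 111.6756; S(3,+2) = 140.5549; S(3,+3) = 176.9024
Terminal payoffs V(N, j) = max(S_T - K, 0):
  V(3,-3) = 0.000000; V(3,-2) = 0.000000; V(3,-1) = 0.000000; V(3,+0) = 6.100000; V(3,+1) = 29.045579; V(3,+2) = 57.924885; V(3,+3) = 94.272379
Backward induction: V(k, j) = exp(-r*dt) * [p_u * V(k+1, j+1) + p_m * V(k+1, j) + p_d * V(k+1, j-1)]
  V(2,-2) = exp(-r*dt) * [p_u*0.000000 + p_m*0.000000 + p_d*0.000000] = 0.000000
  V(2,-1) = exp(-r*dt) * [p_u*6.100000 + p_m*0.000000 + p_d*0.000000] = 0.921343
  V(2,+0) = exp(-r*dt) * [p_u*29.045579 + p_m*6.100000 + p_d*0.000000] = 8.446595
  V(2,+1) = exp(-r*dt) * [p_u*57.924885 + p_m*29.045579 + p_d*6.100000] = 29.187261
  V(2,+2) = exp(-r*dt) * [p_u*94.272379 + p_m*57.924885 + p_d*29.045579] = 58.065844
  V(1,-1) = exp(-r*dt) * [p_u*8.446595 + p_m*0.921343 + p_d*0.000000] = 1.888926
  V(1,+0) = exp(-r*dt) * [p_u*29.187261 + p_m*8.446595 + p_d*0.921343] = 10.197073
  V(1,+1) = exp(-r*dt) * [p_u*58.065844 + p_m*29.187261 + p_d*8.446595] = 29.729242
  V(0,+0) = exp(-r*dt) * [p_u*29.729242 + p_m*10.197073 + p_d*1.888926] = 11.619699


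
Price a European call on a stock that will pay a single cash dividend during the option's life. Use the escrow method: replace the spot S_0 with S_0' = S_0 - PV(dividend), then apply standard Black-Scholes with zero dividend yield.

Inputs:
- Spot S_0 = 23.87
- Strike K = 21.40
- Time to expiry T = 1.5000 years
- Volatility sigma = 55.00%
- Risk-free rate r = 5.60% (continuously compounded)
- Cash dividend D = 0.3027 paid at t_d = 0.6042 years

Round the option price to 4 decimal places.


PV(D) = D * exp(-r * t_d) = 0.3027 * 0.96673081 = 0.29262942
S_0' = S_0 - PV(D) = 23.8700 - 0.29262942 = 23.57737058
d1 = (ln(S_0'/K) + (r + sigma^2/2)*T) / (sigma*sqrt(T)) = 0.60535273
d2 = d1 - sigma*sqrt(T) = -0.06825695
exp(-rT) = 0.91943126
N(d1) = 0.72752767; N(d2) = 0.47279055
C = S_0' * N(d1) - K * exp(-rT) * N(d2) = 23.57737058 * 0.72752767 - 21.4000 * 0.91943126 * 0.47279055 = 7.8506

Answer: Price = 7.8506


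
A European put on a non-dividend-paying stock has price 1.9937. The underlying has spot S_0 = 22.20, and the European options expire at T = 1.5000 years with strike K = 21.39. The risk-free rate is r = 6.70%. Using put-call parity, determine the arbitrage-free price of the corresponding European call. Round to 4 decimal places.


Put-call parity: C - P = S_0 * exp(-qT) - K * exp(-rT).
S_0 * exp(-qT) = 22.2000 * 1.00000000 = 22.20000000
K * exp(-rT) = 21.3900 * 0.90438511 = 19.34479755
C = P + S*exp(-qT) - K*exp(-rT)
C = 1.9937 + 22.20000000 - 19.34479755 = 4.8489

Answer: Call price = 4.8489


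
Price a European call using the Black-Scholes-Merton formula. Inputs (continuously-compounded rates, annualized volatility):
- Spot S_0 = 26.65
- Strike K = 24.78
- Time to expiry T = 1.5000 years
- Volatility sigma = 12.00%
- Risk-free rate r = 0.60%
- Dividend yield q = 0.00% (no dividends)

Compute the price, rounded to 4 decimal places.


d1 = (ln(S/K) + (r - q + 0.5*sigma^2) * T) / (sigma * sqrt(T)) = 0.62973846
d2 = d1 - sigma * sqrt(T) = 0.48276908
exp(-rT) = 0.99104038; exp(-qT) = 1.00000000
C = S_0 * exp(-qT) * N(d1) - K * exp(-rT) * N(d2)
N(d1) = 0.73556714; N(d2) = 0.68537015
C = 26.6500 * 1.00000000 * 0.73556714 - 24.7800 * 0.99104038 * 0.68537015 = 2.7716

Answer: Price = 2.7716


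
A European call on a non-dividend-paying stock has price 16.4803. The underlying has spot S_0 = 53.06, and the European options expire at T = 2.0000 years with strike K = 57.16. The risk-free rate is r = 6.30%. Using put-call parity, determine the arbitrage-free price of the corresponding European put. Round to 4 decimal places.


Put-call parity: C - P = S_0 * exp(-qT) - K * exp(-rT).
S_0 * exp(-qT) = 53.0600 * 1.00000000 = 53.06000000
K * exp(-rT) = 57.1600 * 0.88161485 = 50.39310464
P = C - S*exp(-qT) + K*exp(-rT)
P = 16.4803 - 53.06000000 + 50.39310464 = 13.8134

Answer: Put price = 13.8134


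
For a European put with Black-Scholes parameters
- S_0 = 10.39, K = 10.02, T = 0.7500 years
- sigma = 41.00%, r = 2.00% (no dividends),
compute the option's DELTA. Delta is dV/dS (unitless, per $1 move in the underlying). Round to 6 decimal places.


Answer: Delta = -0.373763

Derivation:
d1 = 0.3219029366; d2 = -0.0331674790
phi(d1) = 0.3787991038; exp(-qT) = 1.0000000000; exp(-rT) = 0.9851119396
N(-d1) = 0.3737631142
Delta = -exp(-qT) * N(-d1) = -1.0000000000 * 0.3737631142 = -0.373763


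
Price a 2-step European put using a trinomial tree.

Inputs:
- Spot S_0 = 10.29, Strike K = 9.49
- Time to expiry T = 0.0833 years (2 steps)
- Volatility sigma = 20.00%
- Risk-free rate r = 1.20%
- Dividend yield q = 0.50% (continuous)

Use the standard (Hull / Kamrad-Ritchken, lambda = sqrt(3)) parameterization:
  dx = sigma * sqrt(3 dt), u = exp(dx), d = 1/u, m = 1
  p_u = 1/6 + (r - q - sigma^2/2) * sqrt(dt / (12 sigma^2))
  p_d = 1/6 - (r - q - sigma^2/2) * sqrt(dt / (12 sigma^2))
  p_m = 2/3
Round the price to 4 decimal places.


Answer: Price = V(0,0) = 0.0162

Derivation:
dt = T/N = 0.041650; dx = sigma*sqrt(3*dt) = 0.070697
u = exp(dx) = 1.073255; d = 1/u = 0.931745
p_u = 0.162837, p_m = 0.666667, p_d = 0.170496
Discount per step: exp(-r*dt) = 0.999500
Stock lattice S(k, j) with j the centered position index:
  k=0: S(0,+0) = 10.2900
  k=1: S(1,-1) = 9.5877; S(1,+0) = 10.2900; S(1,+1) = 11.0438
  k=2: S(2,-2) = 8.9332; S(2,-1) = 9.5877; S(2,+0) = 10.2900; S(2,+1) = 11.0438; S(2,+2) = 11.8528
Terminal payoffs V(N, j) = max(K - S_T, 0):
  V(2,-2) = 0.556757; V(2,-1) = 0.000000; V(2,+0) = 0.000000; V(2,+1) = 0.000000; V(2,+2) = 0.000000
Backward induction: V(k, j) = exp(-r*dt) * [p_u * V(k+1, j+1) + p_m * V(k+1, j) + p_d * V(k+1, j-1)]
  V(1,-1) = exp(-r*dt) * [p_u*0.000000 + p_m*0.000000 + p_d*0.556757] = 0.094877
  V(1,+0) = exp(-r*dt) * [p_u*0.000000 + p_m*0.000000 + p_d*0.000000] = 0.000000
  V(1,+1) = exp(-r*dt) * [p_u*0.000000 + p_m*0.000000 + p_d*0.000000] = 0.000000
  V(0,+0) = exp(-r*dt) * [p_u*0.000000 + p_m*0.000000 + p_d*0.094877] = 0.016168


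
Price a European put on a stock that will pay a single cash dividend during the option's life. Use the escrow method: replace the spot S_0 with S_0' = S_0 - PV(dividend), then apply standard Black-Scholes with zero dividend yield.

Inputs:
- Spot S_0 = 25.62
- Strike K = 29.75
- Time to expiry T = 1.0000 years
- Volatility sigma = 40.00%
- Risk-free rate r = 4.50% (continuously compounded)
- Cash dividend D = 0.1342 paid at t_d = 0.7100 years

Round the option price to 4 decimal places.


PV(D) = D * exp(-r * t_d) = 0.1342 * 0.96855501 = 0.12998008
S_0' = S_0 - PV(D) = 25.6200 - 0.12998008 = 25.49001992
d1 = (ln(S_0'/K) + (r + sigma^2/2)*T) / (sigma*sqrt(T)) = -0.07385533
d2 = d1 - sigma*sqrt(T) = -0.47385533
exp(-rT) = 0.95599748
N(-d1) = 0.52943725; N(-d2) = 0.68219846
P = K * exp(-rT) * N(-d2) - S_0' * N(-d1) = 29.7500 * 0.95599748 * 0.68219846 - 25.49001992 * 0.52943725 = 5.9070

Answer: Price = 5.9070


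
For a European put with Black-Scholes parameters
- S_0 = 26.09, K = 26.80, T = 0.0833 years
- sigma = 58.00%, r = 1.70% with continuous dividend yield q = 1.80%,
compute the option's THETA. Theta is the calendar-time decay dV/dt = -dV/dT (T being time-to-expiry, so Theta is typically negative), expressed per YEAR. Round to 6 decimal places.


d1 = -0.0771934046; d2 = -0.2445914930
phi(d1) = 0.3977554364; exp(-qT) = 0.9985017235; exp(-rT) = 0.9985849022
Theta = -S*exp(-qT)*phi(d1)*sigma/(2*sqrt(T)) + r*K*exp(-rT)*N(-d2) - q*S*exp(-qT)*N(-d1)
N(-d1) = 0.5307651558; N(-d2) = 0.5966136242; sqrt(T) = 0.2886173938
Term 1 = -26.0900 * 0.9985017235 * 0.3977554364 * 0.5800 / (2 * 0.2886173938) = -10.4115291475
Term 2 = 0.0170 * 26.8000 * 0.9985849022 * 0.5966136242 = 0.2714325193
Term 3 = -0.0180 * 26.0900 * 0.9985017235 * 0.5307651558 = -0.2488844752
Theta = -10.4115291475 + (0.2714325193) + (-0.2488844752) = -10.388981

Answer: Theta = -10.388981


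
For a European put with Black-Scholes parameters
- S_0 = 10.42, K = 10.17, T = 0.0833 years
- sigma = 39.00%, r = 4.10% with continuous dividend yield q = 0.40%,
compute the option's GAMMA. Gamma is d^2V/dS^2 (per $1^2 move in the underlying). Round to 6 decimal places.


Answer: Gamma = 0.325120

Derivation:
d1 = 0.2994105957; d2 = 0.1868498121
phi(d1) = 0.3814551926; exp(-qT) = 0.9996668555; exp(-rT) = 0.9965905255
Gamma = exp(-qT) * phi(d1) / (S * sigma * sqrt(T)) = 0.9996668555 * 0.3814551926 / (10.4200 * 0.3900 * 0.2886173938) = 0.325120
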